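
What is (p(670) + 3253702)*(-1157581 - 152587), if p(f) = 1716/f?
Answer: -1428071365172704/335 ≈ -4.2629e+12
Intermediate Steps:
(p(670) + 3253702)*(-1157581 - 152587) = (1716/670 + 3253702)*(-1157581 - 152587) = (1716*(1/670) + 3253702)*(-1310168) = (858/335 + 3253702)*(-1310168) = (1089991028/335)*(-1310168) = -1428071365172704/335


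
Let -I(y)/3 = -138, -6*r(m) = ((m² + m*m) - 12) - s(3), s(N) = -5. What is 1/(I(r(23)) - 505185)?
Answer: -1/504771 ≈ -1.9811e-6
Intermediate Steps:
r(m) = 7/6 - m²/3 (r(m) = -(((m² + m*m) - 12) - 1*(-5))/6 = -(((m² + m²) - 12) + 5)/6 = -((2*m² - 12) + 5)/6 = -((-12 + 2*m²) + 5)/6 = -(-7 + 2*m²)/6 = 7/6 - m²/3)
I(y) = 414 (I(y) = -3*(-138) = 414)
1/(I(r(23)) - 505185) = 1/(414 - 505185) = 1/(-504771) = -1/504771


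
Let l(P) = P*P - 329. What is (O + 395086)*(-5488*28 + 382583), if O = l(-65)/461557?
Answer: 41744458499005362/461557 ≈ 9.0443e+10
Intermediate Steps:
l(P) = -329 + P**2 (l(P) = P**2 - 329 = -329 + P**2)
O = 3896/461557 (O = (-329 + (-65)**2)/461557 = (-329 + 4225)*(1/461557) = 3896*(1/461557) = 3896/461557 ≈ 0.0084410)
(O + 395086)*(-5488*28 + 382583) = (3896/461557 + 395086)*(-5488*28 + 382583) = 182354712798*(-153664 + 382583)/461557 = (182354712798/461557)*228919 = 41744458499005362/461557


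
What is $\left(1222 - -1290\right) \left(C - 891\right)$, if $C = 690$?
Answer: $-504912$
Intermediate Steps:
$\left(1222 - -1290\right) \left(C - 891\right) = \left(1222 - -1290\right) \left(690 - 891\right) = \left(1222 + 1290\right) \left(690 - 891\right) = 2512 \left(-201\right) = -504912$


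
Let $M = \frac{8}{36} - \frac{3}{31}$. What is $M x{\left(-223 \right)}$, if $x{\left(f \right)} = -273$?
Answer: $- \frac{3185}{93} \approx -34.247$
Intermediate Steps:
$M = \frac{35}{279}$ ($M = 8 \cdot \frac{1}{36} - \frac{3}{31} = \frac{2}{9} - \frac{3}{31} = \frac{35}{279} \approx 0.12545$)
$M x{\left(-223 \right)} = \frac{35}{279} \left(-273\right) = - \frac{3185}{93}$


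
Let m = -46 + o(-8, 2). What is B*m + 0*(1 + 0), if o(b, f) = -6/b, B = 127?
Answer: -22987/4 ≈ -5746.8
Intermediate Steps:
m = -181/4 (m = -46 - 6/(-8) = -46 - 6*(-⅛) = -46 + ¾ = -181/4 ≈ -45.250)
B*m + 0*(1 + 0) = 127*(-181/4) + 0*(1 + 0) = -22987/4 + 0*1 = -22987/4 + 0 = -22987/4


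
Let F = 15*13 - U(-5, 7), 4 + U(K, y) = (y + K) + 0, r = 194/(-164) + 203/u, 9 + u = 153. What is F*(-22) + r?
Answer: -25586597/5904 ≈ -4333.8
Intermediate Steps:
u = 144 (u = -9 + 153 = 144)
r = 1339/5904 (r = 194/(-164) + 203/144 = 194*(-1/164) + 203*(1/144) = -97/82 + 203/144 = 1339/5904 ≈ 0.22680)
U(K, y) = -4 + K + y (U(K, y) = -4 + ((y + K) + 0) = -4 + ((K + y) + 0) = -4 + (K + y) = -4 + K + y)
F = 197 (F = 15*13 - (-4 - 5 + 7) = 195 - 1*(-2) = 195 + 2 = 197)
F*(-22) + r = 197*(-22) + 1339/5904 = -4334 + 1339/5904 = -25586597/5904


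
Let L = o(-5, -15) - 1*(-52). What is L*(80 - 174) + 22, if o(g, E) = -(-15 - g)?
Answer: -5806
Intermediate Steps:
o(g, E) = 15 + g
L = 62 (L = (15 - 5) - 1*(-52) = 10 + 52 = 62)
L*(80 - 174) + 22 = 62*(80 - 174) + 22 = 62*(-94) + 22 = -5828 + 22 = -5806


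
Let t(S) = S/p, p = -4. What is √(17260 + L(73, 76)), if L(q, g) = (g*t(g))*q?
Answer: 2*I*√22038 ≈ 296.9*I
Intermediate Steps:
t(S) = -S/4 (t(S) = S/(-4) = S*(-¼) = -S/4)
L(q, g) = -q*g²/4 (L(q, g) = (g*(-g/4))*q = (-g²/4)*q = -q*g²/4)
√(17260 + L(73, 76)) = √(17260 - ¼*73*76²) = √(17260 - ¼*73*5776) = √(17260 - 105412) = √(-88152) = 2*I*√22038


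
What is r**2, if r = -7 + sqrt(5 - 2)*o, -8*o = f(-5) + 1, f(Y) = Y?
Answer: (14 - sqrt(3))**2/4 ≈ 37.626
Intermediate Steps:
o = 1/2 (o = -(-5 + 1)/8 = -1/8*(-4) = 1/2 ≈ 0.50000)
r = -7 + sqrt(3)/2 (r = -7 + sqrt(5 - 2)*(1/2) = -7 + sqrt(3)*(1/2) = -7 + sqrt(3)/2 ≈ -6.1340)
r**2 = (-7 + sqrt(3)/2)**2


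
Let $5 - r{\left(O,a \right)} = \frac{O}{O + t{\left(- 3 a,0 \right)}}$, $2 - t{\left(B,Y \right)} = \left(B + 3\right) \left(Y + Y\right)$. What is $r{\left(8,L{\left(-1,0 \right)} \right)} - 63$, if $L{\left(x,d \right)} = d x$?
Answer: $- \frac{294}{5} \approx -58.8$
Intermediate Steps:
$t{\left(B,Y \right)} = 2 - 2 Y \left(3 + B\right)$ ($t{\left(B,Y \right)} = 2 - \left(B + 3\right) \left(Y + Y\right) = 2 - \left(3 + B\right) 2 Y = 2 - 2 Y \left(3 + B\right)$)
$r{\left(O,a \right)} = 5 - \frac{O}{2 + O}$ ($r{\left(O,a \right)} = 5 - \frac{O}{O - \left(-2 + 2 \left(- 3 a\right) 0\right)} = 5 - \frac{O}{O + \left(2 + 0 + 0\right)} = 5 - \frac{O}{O + 2} = 5 - \frac{O}{2 + O}$)
$r{\left(8,L{\left(-1,0 \right)} \right)} - 63 = \frac{2 \left(5 + 2 \cdot 8\right)}{2 + 8} - 63 = \frac{2 \left(5 + 16\right)}{10} - 63 = 2 \cdot \frac{1}{10} \cdot 21 - 63 = \frac{21}{5} - 63 = - \frac{294}{5}$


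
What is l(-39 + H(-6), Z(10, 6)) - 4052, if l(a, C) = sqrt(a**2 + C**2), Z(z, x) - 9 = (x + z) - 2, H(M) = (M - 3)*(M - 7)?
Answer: -4052 + sqrt(6613) ≈ -3970.7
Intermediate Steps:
H(M) = (-7 + M)*(-3 + M) (H(M) = (-3 + M)*(-7 + M) = (-7 + M)*(-3 + M))
Z(z, x) = 7 + x + z (Z(z, x) = 9 + ((x + z) - 2) = 9 + (-2 + x + z) = 7 + x + z)
l(a, C) = sqrt(C**2 + a**2)
l(-39 + H(-6), Z(10, 6)) - 4052 = sqrt((7 + 6 + 10)**2 + (-39 + (21 + (-6)**2 - 10*(-6)))**2) - 4052 = sqrt(23**2 + (-39 + (21 + 36 + 60))**2) - 4052 = sqrt(529 + (-39 + 117)**2) - 4052 = sqrt(529 + 78**2) - 4052 = sqrt(529 + 6084) - 4052 = sqrt(6613) - 4052 = -4052 + sqrt(6613)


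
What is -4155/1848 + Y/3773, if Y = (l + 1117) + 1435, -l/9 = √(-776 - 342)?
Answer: -47449/30184 - 9*I*√1118/3773 ≈ -1.572 - 0.079758*I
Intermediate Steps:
l = -9*I*√1118 (l = -9*√(-776 - 342) = -9*I*√1118 ≈ -300.93*I)
Y = 2552 - 9*I*√1118 (Y = (-9*I*√1118 + 1117) + 1435 = (1117 - 9*I*√1118) + 1435 = 2552 - 9*I*√1118 ≈ 2552.0 - 300.93*I)
-4155/1848 + Y/3773 = -4155/1848 + (2552 - 9*I*√1118)/3773 = -4155*1/1848 + (2552 - 9*I*√1118)*(1/3773) = -1385/616 + (232/343 - 9*I*√1118/3773) = -47449/30184 - 9*I*√1118/3773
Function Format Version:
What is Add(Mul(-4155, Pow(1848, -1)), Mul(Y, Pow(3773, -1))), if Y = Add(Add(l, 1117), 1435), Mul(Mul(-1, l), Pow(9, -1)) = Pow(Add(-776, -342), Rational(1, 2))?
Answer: Add(Rational(-47449, 30184), Mul(Rational(-9, 3773), I, Pow(1118, Rational(1, 2)))) ≈ Add(-1.5720, Mul(-0.079758, I))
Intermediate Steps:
l = Mul(-9, I, Pow(1118, Rational(1, 2))) (l = Mul(-9, Pow(Add(-776, -342), Rational(1, 2))) = Mul(-9, Pow(-1118, Rational(1, 2))) = Mul(-9, Mul(I, Pow(1118, Rational(1, 2)))) = Mul(-9, I, Pow(1118, Rational(1, 2))) ≈ Mul(-300.93, I))
Y = Add(2552, Mul(-9, I, Pow(1118, Rational(1, 2)))) (Y = Add(Add(Mul(-9, I, Pow(1118, Rational(1, 2))), 1117), 1435) = Add(Add(1117, Mul(-9, I, Pow(1118, Rational(1, 2)))), 1435) = Add(2552, Mul(-9, I, Pow(1118, Rational(1, 2)))) ≈ Add(2552.0, Mul(-300.93, I)))
Add(Mul(-4155, Pow(1848, -1)), Mul(Y, Pow(3773, -1))) = Add(Mul(-4155, Pow(1848, -1)), Mul(Add(2552, Mul(-9, I, Pow(1118, Rational(1, 2)))), Pow(3773, -1))) = Add(Mul(-4155, Rational(1, 1848)), Mul(Add(2552, Mul(-9, I, Pow(1118, Rational(1, 2)))), Rational(1, 3773))) = Add(Rational(-1385, 616), Add(Rational(232, 343), Mul(Rational(-9, 3773), I, Pow(1118, Rational(1, 2))))) = Add(Rational(-47449, 30184), Mul(Rational(-9, 3773), I, Pow(1118, Rational(1, 2))))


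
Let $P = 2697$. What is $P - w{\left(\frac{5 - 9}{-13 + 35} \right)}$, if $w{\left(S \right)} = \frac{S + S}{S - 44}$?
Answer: $\frac{655369}{243} \approx 2697.0$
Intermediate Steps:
$w{\left(S \right)} = \frac{2 S}{-44 + S}$
$P - w{\left(\frac{5 - 9}{-13 + 35} \right)} = 2697 - \frac{2 \frac{5 - 9}{-13 + 35}}{-44 + \frac{5 - 9}{-13 + 35}} = 2697 - \frac{2 \left(- \frac{4}{22}\right)}{-44 - \frac{4}{22}} = 2697 - \frac{2 \left(\left(-4\right) \frac{1}{22}\right)}{-44 - \frac{2}{11}} = 2697 - 2 \left(- \frac{2}{11}\right) \frac{1}{-44 - \frac{2}{11}} = 2697 - 2 \left(- \frac{2}{11}\right) \frac{1}{- \frac{486}{11}} = 2697 - 2 \left(- \frac{2}{11}\right) \left(- \frac{11}{486}\right) = 2697 - \frac{2}{243} = \frac{655369}{243}$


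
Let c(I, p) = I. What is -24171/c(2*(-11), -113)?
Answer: 24171/22 ≈ 1098.7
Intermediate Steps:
-24171/c(2*(-11), -113) = -24171/(2*(-11)) = -24171/(-22) = -24171*(-1/22) = 24171/22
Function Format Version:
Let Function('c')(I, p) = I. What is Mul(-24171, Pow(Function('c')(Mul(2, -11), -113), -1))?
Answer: Rational(24171, 22) ≈ 1098.7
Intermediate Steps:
Mul(-24171, Pow(Function('c')(Mul(2, -11), -113), -1)) = Mul(-24171, Pow(Mul(2, -11), -1)) = Mul(-24171, Pow(-22, -1)) = Mul(-24171, Rational(-1, 22)) = Rational(24171, 22)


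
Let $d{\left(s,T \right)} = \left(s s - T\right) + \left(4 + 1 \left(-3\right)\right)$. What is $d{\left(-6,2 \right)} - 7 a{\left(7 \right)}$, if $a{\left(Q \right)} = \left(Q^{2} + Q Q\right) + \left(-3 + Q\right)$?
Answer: $-679$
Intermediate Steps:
$a{\left(Q \right)} = -3 + Q + 2 Q^{2}$ ($a{\left(Q \right)} = \left(Q^{2} + Q^{2}\right) + \left(-3 + Q\right) = 2 Q^{2} + \left(-3 + Q\right) = -3 + Q + 2 Q^{2}$)
$d{\left(s,T \right)} = 1 + s^{2} - T$ ($d{\left(s,T \right)} = \left(s^{2} - T\right) + \left(4 - 3\right) = \left(s^{2} - T\right) + 1 = 1 + s^{2} - T$)
$d{\left(-6,2 \right)} - 7 a{\left(7 \right)} = \left(1 + \left(-6\right)^{2} - 2\right) - 7 \left(-3 + 7 + 2 \cdot 7^{2}\right) = \left(1 + 36 - 2\right) - 7 \left(-3 + 7 + 2 \cdot 49\right) = 35 - 7 \left(-3 + 7 + 98\right) = 35 - 714 = -679$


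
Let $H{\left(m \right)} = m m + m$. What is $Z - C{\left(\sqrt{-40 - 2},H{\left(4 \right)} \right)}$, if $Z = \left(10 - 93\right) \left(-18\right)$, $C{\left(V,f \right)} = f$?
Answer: $1474$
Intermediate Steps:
$H{\left(m \right)} = m + m^{2}$ ($H{\left(m \right)} = m^{2} + m = m + m^{2}$)
$Z = 1494$ ($Z = \left(-83\right) \left(-18\right) = 1494$)
$Z - C{\left(\sqrt{-40 - 2},H{\left(4 \right)} \right)} = 1494 - 4 \left(1 + 4\right) = 1494 - 4 \cdot 5 = 1494 - 20 = 1474$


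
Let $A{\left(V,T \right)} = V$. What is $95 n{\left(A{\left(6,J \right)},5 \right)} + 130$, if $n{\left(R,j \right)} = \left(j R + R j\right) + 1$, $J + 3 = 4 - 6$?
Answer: $5925$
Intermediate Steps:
$J = -5$ ($J = -3 + \left(4 - 6\right) = -3 - 2 = -5$)
$n{\left(R,j \right)} = 1 + 2 R j$ ($n{\left(R,j \right)} = \left(R j + R j\right) + 1 = 2 R j + 1 = 1 + 2 R j$)
$95 n{\left(A{\left(6,J \right)},5 \right)} + 130 = 95 \left(1 + 2 \cdot 6 \cdot 5\right) + 130 = 95 \left(1 + 60\right) + 130 = 95 \cdot 61 + 130 = 5795 + 130 = 5925$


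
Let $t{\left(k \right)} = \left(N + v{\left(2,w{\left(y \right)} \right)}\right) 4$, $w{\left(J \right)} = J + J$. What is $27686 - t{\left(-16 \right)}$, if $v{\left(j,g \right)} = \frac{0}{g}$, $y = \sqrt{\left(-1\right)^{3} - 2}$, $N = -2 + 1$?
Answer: $27690$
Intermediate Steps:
$N = -1$
$y = i \sqrt{3}$ ($y = \sqrt{-1 - 2} = \sqrt{-3} = i \sqrt{3} \approx 1.732 i$)
$w{\left(J \right)} = 2 J$
$v{\left(j,g \right)} = 0$
$t{\left(k \right)} = -4$ ($t{\left(k \right)} = \left(-1 + 0\right) 4 = \left(-1\right) 4 = -4$)
$27686 - t{\left(-16 \right)} = 27686 - -4 = 27686 + 4 = 27690$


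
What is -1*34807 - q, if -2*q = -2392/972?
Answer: -8458400/243 ≈ -34808.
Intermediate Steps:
q = 299/243 (q = -(-1196)/972 = -½*(-598/243) = 299/243 ≈ 1.2305)
-1*34807 - q = -1*34807 - 1*299/243 = -34807 - 299/243 = -8458400/243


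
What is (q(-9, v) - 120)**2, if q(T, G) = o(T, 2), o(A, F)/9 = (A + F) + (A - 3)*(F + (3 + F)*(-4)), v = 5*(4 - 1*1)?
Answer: 3101121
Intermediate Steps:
v = 15 (v = 5*(4 - 1) = 5*3 = 15)
o(A, F) = 9*A + 9*F + 9*(-12 - 3*F)*(-3 + A) (o(A, F) = 9*((A + F) + (A - 3)*(F + (3 + F)*(-4))) = 9*((A + F) + (-3 + A)*(F + (-12 - 4*F))) = 9*((A + F) + (-3 + A)*(-12 - 3*F)) = 9*((A + F) + (-12 - 3*F)*(-3 + A)) = 9*(A + F + (-12 - 3*F)*(-3 + A)) = 9*A + 9*F + 9*(-12 - 3*F)*(-3 + A))
q(T, G) = 504 - 153*T (q(T, G) = 324 - 99*T + 90*2 - 27*T*2 = 324 - 99*T + 180 - 54*T = 504 - 153*T)
(q(-9, v) - 120)**2 = ((504 - 153*(-9)) - 120)**2 = ((504 + 1377) - 120)**2 = (1881 - 120)**2 = 1761**2 = 3101121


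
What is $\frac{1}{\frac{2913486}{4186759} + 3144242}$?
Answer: $\frac{4186759}{13164186405164} \approx 3.1804 \cdot 10^{-7}$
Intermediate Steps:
$\frac{1}{\frac{2913486}{4186759} + 3144242} = \frac{1}{\frac{13164186405164}{4186759}} = \frac{4186759}{13164186405164}$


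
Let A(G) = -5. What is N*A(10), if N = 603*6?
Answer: -18090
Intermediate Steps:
N = 3618
N*A(10) = 3618*(-5) = -18090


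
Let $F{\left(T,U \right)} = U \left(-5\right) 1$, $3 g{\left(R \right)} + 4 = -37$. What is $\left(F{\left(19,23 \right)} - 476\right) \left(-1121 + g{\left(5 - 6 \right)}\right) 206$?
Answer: $138141128$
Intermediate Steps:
$g{\left(R \right)} = - \frac{41}{3}$ ($g{\left(R \right)} = - \frac{4}{3} + \frac{1}{3} \left(-37\right) = - \frac{4}{3} - \frac{37}{3} = - \frac{41}{3}$)
$F{\left(T,U \right)} = - 5 U$ ($F{\left(T,U \right)} = - 5 U 1 = - 5 U$)
$\left(F{\left(19,23 \right)} - 476\right) \left(-1121 + g{\left(5 - 6 \right)}\right) 206 = \left(\left(-5\right) 23 - 476\right) \left(-1121 - \frac{41}{3}\right) 206 = \left(-115 - 476\right) \left(- \frac{3404}{3}\right) 206 = \left(-591\right) \left(- \frac{3404}{3}\right) 206 = 670588 \cdot 206 = 138141128$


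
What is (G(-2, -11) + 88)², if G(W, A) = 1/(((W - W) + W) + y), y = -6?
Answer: 494209/64 ≈ 7722.0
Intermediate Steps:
G(W, A) = 1/(-6 + W) (G(W, A) = 1/(((W - W) + W) - 6) = 1/((0 + W) - 6) = 1/(W - 6) = 1/(-6 + W))
(G(-2, -11) + 88)² = (1/(-6 - 2) + 88)² = (1/(-8) + 88)² = (-⅛ + 88)² = (703/8)² = 494209/64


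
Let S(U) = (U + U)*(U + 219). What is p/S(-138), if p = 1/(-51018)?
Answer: 1/1140558408 ≈ 8.7676e-10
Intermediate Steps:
S(U) = 2*U*(219 + U) (S(U) = (2*U)*(219 + U) = 2*U*(219 + U))
p = -1/51018 ≈ -1.9601e-5
p/S(-138) = -(-1/(276*(219 - 138)))/51018 = -1/(51018*(2*(-138)*81)) = -1/51018/(-22356) = -1/51018*(-1/22356) = 1/1140558408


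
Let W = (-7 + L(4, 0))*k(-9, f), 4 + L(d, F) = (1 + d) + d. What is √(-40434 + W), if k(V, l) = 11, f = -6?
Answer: 2*I*√10114 ≈ 201.14*I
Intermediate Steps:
L(d, F) = -3 + 2*d (L(d, F) = -4 + ((1 + d) + d) = -4 + (1 + 2*d) = -3 + 2*d)
W = -22 (W = (-7 + (-3 + 2*4))*11 = (-7 + (-3 + 8))*11 = (-7 + 5)*11 = -2*11 = -22)
√(-40434 + W) = √(-40434 - 22) = √(-40456) = 2*I*√10114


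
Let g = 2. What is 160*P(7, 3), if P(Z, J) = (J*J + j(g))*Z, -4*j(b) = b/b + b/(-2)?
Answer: 10080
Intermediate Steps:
j(b) = -1/4 + b/8 (j(b) = -(b/b + b/(-2))/4 = -(1 + b*(-1/2))/4 = -(1 - b/2)/4 = -1/4 + b/8)
P(Z, J) = Z*J**2 (P(Z, J) = (J*J + (-1/4 + (1/8)*2))*Z = (J**2 + (-1/4 + 1/4))*Z = (J**2 + 0)*Z = J**2*Z = Z*J**2)
160*P(7, 3) = 160*(7*3**2) = 160*(7*9) = 160*63 = 10080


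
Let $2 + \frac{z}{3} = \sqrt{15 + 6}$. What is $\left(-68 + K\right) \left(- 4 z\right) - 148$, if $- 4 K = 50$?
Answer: $-2080 + 966 \sqrt{21} \approx 2346.8$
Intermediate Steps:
$K = - \frac{25}{2}$ ($K = \left(- \frac{1}{4}\right) 50 = - \frac{25}{2} \approx -12.5$)
$z = -6 + 3 \sqrt{21}$ ($z = -6 + 3 \sqrt{15 + 6} = -6 + 3 \sqrt{21} \approx 7.7477$)
$\left(-68 + K\right) \left(- 4 z\right) - 148 = \left(-68 - \frac{25}{2}\right) \left(- 4 \left(-6 + 3 \sqrt{21}\right)\right) - 148 = - \frac{161 \left(24 - 12 \sqrt{21}\right)}{2} - 148 = \left(-1932 + 966 \sqrt{21}\right) - 148 = -2080 + 966 \sqrt{21}$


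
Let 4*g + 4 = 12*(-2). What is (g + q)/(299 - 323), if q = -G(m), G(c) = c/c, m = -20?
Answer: ⅓ ≈ 0.33333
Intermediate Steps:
G(c) = 1
q = -1 (q = -1*1 = -1)
g = -7 (g = -1 + (12*(-2))/4 = -1 + (¼)*(-24) = -1 - 6 = -7)
(g + q)/(299 - 323) = (-7 - 1)/(299 - 323) = -8/(-24) = -8*(-1/24) = ⅓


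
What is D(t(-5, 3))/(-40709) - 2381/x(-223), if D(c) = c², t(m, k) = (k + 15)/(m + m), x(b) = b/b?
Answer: -2423203306/1017725 ≈ -2381.0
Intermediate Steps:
x(b) = 1
t(m, k) = (15 + k)/(2*m) (t(m, k) = (15 + k)/((2*m)) = (15 + k)*(1/(2*m)) = (15 + k)/(2*m))
D(t(-5, 3))/(-40709) - 2381/x(-223) = ((½)*(15 + 3)/(-5))²/(-40709) - 2381/1 = ((½)*(-⅕)*18)²*(-1/40709) - 2381*1 = (-9/5)²*(-1/40709) - 2381 = (81/25)*(-1/40709) - 2381 = -81/1017725 - 2381 = -2423203306/1017725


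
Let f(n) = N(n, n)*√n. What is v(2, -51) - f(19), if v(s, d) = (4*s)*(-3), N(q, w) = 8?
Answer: -24 - 8*√19 ≈ -58.871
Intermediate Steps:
f(n) = 8*√n
v(s, d) = -12*s
v(2, -51) - f(19) = -12*2 - 8*√19 = -24 - 8*√19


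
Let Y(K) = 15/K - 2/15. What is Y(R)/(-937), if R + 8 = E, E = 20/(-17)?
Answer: 1379/730860 ≈ 0.0018868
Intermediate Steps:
E = -20/17 (E = 20*(-1/17) = -20/17 ≈ -1.1765)
R = -156/17 (R = -8 - 20/17 = -156/17 ≈ -9.1765)
Y(K) = -2/15 + 15/K (Y(K) = 15/K - 2*1/15 = 15/K - 2/15 = -2/15 + 15/K)
Y(R)/(-937) = (-2/15 + 15/(-156/17))/(-937) = (-2/15 + 15*(-17/156))*(-1/937) = (-2/15 - 85/52)*(-1/937) = -1379/780*(-1/937) = 1379/730860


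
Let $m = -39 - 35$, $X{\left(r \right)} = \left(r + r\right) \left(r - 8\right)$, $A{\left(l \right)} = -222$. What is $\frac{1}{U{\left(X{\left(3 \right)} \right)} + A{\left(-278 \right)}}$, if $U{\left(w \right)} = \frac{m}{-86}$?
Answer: $- \frac{43}{9509} \approx -0.004522$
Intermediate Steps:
$X{\left(r \right)} = 2 r \left(-8 + r\right)$
$m = -74$ ($m = -39 - 35 = -74$)
$U{\left(w \right)} = \frac{37}{43}$ ($U{\left(w \right)} = - \frac{74}{-86} = \left(-74\right) \left(- \frac{1}{86}\right) = \frac{37}{43}$)
$\frac{1}{U{\left(X{\left(3 \right)} \right)} + A{\left(-278 \right)}} = \frac{1}{\frac{37}{43} - 222} = \frac{1}{- \frac{9509}{43}} = - \frac{43}{9509}$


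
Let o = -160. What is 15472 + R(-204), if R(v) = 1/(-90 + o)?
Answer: 3867999/250 ≈ 15472.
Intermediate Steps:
R(v) = -1/250 (R(v) = 1/(-90 - 160) = 1/(-250) = -1/250)
15472 + R(-204) = 15472 - 1/250 = 3867999/250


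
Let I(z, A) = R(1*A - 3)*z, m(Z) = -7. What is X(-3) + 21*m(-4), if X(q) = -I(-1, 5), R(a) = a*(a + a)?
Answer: -139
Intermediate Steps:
R(a) = 2*a² (R(a) = a*(2*a) = 2*a²)
I(z, A) = 2*z*(-3 + A)² (I(z, A) = (2*(1*A - 3)²)*z = (2*(A - 3)²)*z = (2*(-3 + A)²)*z = 2*z*(-3 + A)²)
X(q) = 8 (X(q) = -2*(-1)*(-3 + 5)² = -2*(-1)*2² = -2*(-1)*4 = -1*(-8) = 8)
X(-3) + 21*m(-4) = 8 + 21*(-7) = 8 - 147 = -139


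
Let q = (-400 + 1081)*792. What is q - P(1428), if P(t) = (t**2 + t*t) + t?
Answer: -3540444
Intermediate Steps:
P(t) = t + 2*t**2 (P(t) = (t**2 + t**2) + t = 2*t**2 + t = t + 2*t**2)
q = 539352 (q = 681*792 = 539352)
q - P(1428) = 539352 - 1428*(1 + 2*1428) = 539352 - 1428*(1 + 2856) = 539352 - 1428*2857 = 539352 - 1*4079796 = 539352 - 4079796 = -3540444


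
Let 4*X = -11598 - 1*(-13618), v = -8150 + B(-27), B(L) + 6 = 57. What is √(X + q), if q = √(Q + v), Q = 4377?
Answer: √(505 + I*√3722) ≈ 22.513 + 1.355*I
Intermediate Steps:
B(L) = 51 (B(L) = -6 + 57 = 51)
v = -8099 (v = -8150 + 51 = -8099)
q = I*√3722 (q = √(4377 - 8099) = √(-3722) = I*√3722 ≈ 61.008*I)
X = 505 (X = (-11598 - 1*(-13618))/4 = (-11598 + 13618)/4 = (¼)*2020 = 505)
√(X + q) = √(505 + I*√3722)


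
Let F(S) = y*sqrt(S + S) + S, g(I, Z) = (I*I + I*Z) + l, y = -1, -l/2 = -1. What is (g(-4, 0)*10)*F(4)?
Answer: 720 - 360*sqrt(2) ≈ 210.88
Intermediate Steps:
l = 2 (l = -2*(-1) = 2)
g(I, Z) = 2 + I**2 + I*Z (g(I, Z) = (I*I + I*Z) + 2 = (I**2 + I*Z) + 2 = 2 + I**2 + I*Z)
F(S) = S - sqrt(2)*sqrt(S) (F(S) = -sqrt(S + S) + S = -sqrt(2*S) + S = -sqrt(2)*sqrt(S) + S = S - sqrt(2)*sqrt(S))
(g(-4, 0)*10)*F(4) = ((2 + (-4)**2 - 4*0)*10)*(4 - sqrt(2)*sqrt(4)) = ((2 + 16 + 0)*10)*(4 - 1*sqrt(2)*2) = (18*10)*(4 - 2*sqrt(2)) = 180*(4 - 2*sqrt(2)) = 720 - 360*sqrt(2)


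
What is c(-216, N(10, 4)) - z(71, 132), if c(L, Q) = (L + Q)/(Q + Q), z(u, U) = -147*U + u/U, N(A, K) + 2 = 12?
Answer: 12799487/660 ≈ 19393.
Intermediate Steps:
N(A, K) = 10 (N(A, K) = -2 + 12 = 10)
c(L, Q) = (L + Q)/(2*Q) (c(L, Q) = (L + Q)/((2*Q)) = (L + Q)*(1/(2*Q)) = (L + Q)/(2*Q))
c(-216, N(10, 4)) - z(71, 132) = (½)*(-216 + 10)/10 - (-147*132 + 71/132) = (½)*(⅒)*(-206) - (-19404 + 71*(1/132)) = -103/10 - (-19404 + 71/132) = -103/10 - 1*(-2561257/132) = -103/10 + 2561257/132 = 12799487/660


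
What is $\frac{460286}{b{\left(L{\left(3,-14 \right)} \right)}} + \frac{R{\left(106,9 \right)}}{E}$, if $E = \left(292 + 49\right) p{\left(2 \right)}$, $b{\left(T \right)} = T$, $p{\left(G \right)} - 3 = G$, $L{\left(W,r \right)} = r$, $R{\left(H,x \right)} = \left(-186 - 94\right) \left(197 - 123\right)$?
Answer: $- \frac{78507771}{2387} \approx -32890.0$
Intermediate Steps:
$R{\left(H,x \right)} = -20720$ ($R{\left(H,x \right)} = \left(-280\right) 74 = -20720$)
$p{\left(G \right)} = 3 + G$
$E = 1705$ ($E = \left(292 + 49\right) \left(3 + 2\right) = 341 \cdot 5 = 1705$)
$\frac{460286}{b{\left(L{\left(3,-14 \right)} \right)}} + \frac{R{\left(106,9 \right)}}{E} = \frac{460286}{-14} - \frac{20720}{1705} = 460286 \left(- \frac{1}{14}\right) - \frac{4144}{341} = - \frac{230143}{7} - \frac{4144}{341} = - \frac{78507771}{2387}$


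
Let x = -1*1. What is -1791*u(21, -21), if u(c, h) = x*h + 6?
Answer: -48357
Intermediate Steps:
x = -1
u(c, h) = 6 - h (u(c, h) = -h + 6 = 6 - h)
-1791*u(21, -21) = -1791*(6 - 1*(-21)) = -1791*(6 + 21) = -1791*27 = -48357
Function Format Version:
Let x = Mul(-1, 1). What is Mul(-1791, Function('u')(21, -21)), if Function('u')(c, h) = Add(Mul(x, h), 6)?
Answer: -48357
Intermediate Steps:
x = -1
Function('u')(c, h) = Add(6, Mul(-1, h)) (Function('u')(c, h) = Add(Mul(-1, h), 6) = Add(6, Mul(-1, h)))
Mul(-1791, Function('u')(21, -21)) = Mul(-1791, Add(6, Mul(-1, -21))) = Mul(-1791, Add(6, 21)) = Mul(-1791, 27) = -48357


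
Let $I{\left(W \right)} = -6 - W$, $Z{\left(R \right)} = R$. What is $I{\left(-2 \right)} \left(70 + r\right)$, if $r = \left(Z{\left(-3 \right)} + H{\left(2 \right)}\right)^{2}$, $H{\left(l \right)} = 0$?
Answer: $-316$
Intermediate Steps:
$r = 9$ ($r = \left(-3 + 0\right)^{2} = \left(-3\right)^{2} = 9$)
$I{\left(-2 \right)} \left(70 + r\right) = \left(-6 - -2\right) \left(70 + 9\right) = \left(-6 + 2\right) 79 = \left(-4\right) 79 = -316$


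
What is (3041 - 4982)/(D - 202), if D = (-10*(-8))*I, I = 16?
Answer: -1941/1078 ≈ -1.8006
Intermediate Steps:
D = 1280 (D = -10*(-8)*16 = 80*16 = 1280)
(3041 - 4982)/(D - 202) = (3041 - 4982)/(1280 - 202) = -1941/1078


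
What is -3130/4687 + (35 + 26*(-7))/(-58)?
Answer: 507449/271846 ≈ 1.8667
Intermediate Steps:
-3130/4687 + (35 + 26*(-7))/(-58) = -3130*1/4687 + (35 - 182)*(-1/58) = -3130/4687 - 147*(-1/58) = -3130/4687 + 147/58 = 507449/271846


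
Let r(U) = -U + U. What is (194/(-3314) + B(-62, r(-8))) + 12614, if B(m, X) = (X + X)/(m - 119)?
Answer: 20901301/1657 ≈ 12614.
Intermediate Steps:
r(U) = 0
B(m, X) = 2*X/(-119 + m) (B(m, X) = (2*X)/(-119 + m) = 2*X/(-119 + m))
(194/(-3314) + B(-62, r(-8))) + 12614 = (194/(-3314) + 2*0/(-119 - 62)) + 12614 = (194*(-1/3314) + 2*0/(-181)) + 12614 = (-97/1657 + 2*0*(-1/181)) + 12614 = (-97/1657 + 0) + 12614 = -97/1657 + 12614 = 20901301/1657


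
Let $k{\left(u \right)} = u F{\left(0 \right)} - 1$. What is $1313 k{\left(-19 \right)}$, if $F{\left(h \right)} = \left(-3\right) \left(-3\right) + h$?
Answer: $-225836$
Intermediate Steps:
$F{\left(h \right)} = 9 + h$
$k{\left(u \right)} = -1 + 9 u$ ($k{\left(u \right)} = u \left(9 + 0\right) - 1 = u 9 - 1 = 9 u - 1 = -1 + 9 u$)
$1313 k{\left(-19 \right)} = 1313 \left(-1 + 9 \left(-19\right)\right) = 1313 \left(-1 - 171\right) = 1313 \left(-172\right) = -225836$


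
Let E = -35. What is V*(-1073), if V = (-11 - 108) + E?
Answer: 165242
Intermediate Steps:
V = -154 (V = (-11 - 108) - 35 = -119 - 35 = -154)
V*(-1073) = -154*(-1073) = 165242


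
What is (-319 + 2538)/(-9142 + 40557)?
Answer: 2219/31415 ≈ 0.070635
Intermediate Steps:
(-319 + 2538)/(-9142 + 40557) = 2219/31415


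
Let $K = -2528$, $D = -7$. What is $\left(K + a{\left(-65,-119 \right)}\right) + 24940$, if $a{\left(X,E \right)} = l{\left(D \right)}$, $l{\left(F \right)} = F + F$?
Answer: $22398$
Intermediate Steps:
$l{\left(F \right)} = 2 F$
$a{\left(X,E \right)} = -14$ ($a{\left(X,E \right)} = 2 \left(-7\right) = -14$)
$\left(K + a{\left(-65,-119 \right)}\right) + 24940 = \left(-2528 - 14\right) + 24940 = -2542 + 24940 = 22398$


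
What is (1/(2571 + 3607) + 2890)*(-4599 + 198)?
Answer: -78577306821/6178 ≈ -1.2719e+7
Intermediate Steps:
(1/(2571 + 3607) + 2890)*(-4599 + 198) = (1/6178 + 2890)*(-4401) = (17854421/6178)*(-4401) = -78577306821/6178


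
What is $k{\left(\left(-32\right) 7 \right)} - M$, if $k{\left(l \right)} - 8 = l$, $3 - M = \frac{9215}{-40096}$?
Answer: $- \frac{8790239}{40096} \approx -219.23$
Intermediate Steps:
$M = \frac{129503}{40096}$ ($M = 3 - \frac{9215}{-40096} = 3 - 9215 \left(- \frac{1}{40096}\right) = 3 - - \frac{9215}{40096} = 3 + \frac{9215}{40096} = \frac{129503}{40096} \approx 3.2298$)
$k{\left(l \right)} = 8 + l$
$k{\left(\left(-32\right) 7 \right)} - M = \left(8 - 224\right) - \frac{129503}{40096} = -216 - \frac{129503}{40096} = - \frac{8790239}{40096}$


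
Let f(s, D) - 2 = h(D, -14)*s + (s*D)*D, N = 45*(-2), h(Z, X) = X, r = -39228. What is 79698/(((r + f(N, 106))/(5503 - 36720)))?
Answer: 1243966233/524603 ≈ 2371.3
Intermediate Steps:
N = -90
f(s, D) = 2 - 14*s + s*D² (f(s, D) = 2 + (-14*s + (s*D)*D) = 2 + (-14*s + (D*s)*D) = 2 + (-14*s + s*D²) = 2 - 14*s + s*D²)
79698/(((r + f(N, 106))/(5503 - 36720))) = 79698/(((-39228 + (2 - 14*(-90) - 90*106²))/(5503 - 36720))) = 79698/(((-39228 + (2 + 1260 - 90*11236))/(-31217))) = 79698/(((-39228 + (2 + 1260 - 1011240))*(-1/31217))) = 79698/(((-39228 - 1009978)*(-1/31217))) = 79698/((-1049206*(-1/31217))) = 79698/(1049206/31217) = 79698*(31217/1049206) = 1243966233/524603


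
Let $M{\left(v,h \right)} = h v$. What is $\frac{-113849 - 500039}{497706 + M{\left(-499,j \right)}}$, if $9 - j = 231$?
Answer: $- \frac{153472}{152121} \approx -1.0089$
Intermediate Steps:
$j = -222$ ($j = 9 - 231 = -222$)
$\frac{-113849 - 500039}{497706 + M{\left(-499,j \right)}} = \frac{-113849 - 500039}{497706 - -110778} = - \frac{613888}{497706 + 110778} = - \frac{613888}{608484} = \left(-613888\right) \frac{1}{608484} = - \frac{153472}{152121}$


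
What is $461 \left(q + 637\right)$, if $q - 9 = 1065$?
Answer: $788771$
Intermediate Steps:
$q = 1074$ ($q = 9 + 1065 = 1074$)
$461 \left(q + 637\right) = 461 \left(1074 + 637\right) = 461 \cdot 1711 = 788771$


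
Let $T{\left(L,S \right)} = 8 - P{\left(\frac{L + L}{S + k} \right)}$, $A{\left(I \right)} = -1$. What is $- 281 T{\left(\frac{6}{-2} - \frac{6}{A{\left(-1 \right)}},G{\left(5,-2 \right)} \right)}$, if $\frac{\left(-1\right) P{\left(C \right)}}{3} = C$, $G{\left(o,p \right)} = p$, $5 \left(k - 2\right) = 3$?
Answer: $-10678$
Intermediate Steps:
$k = \frac{13}{5}$ ($k = 2 + \frac{1}{5} \cdot 3 = 2 + \frac{3}{5} = \frac{13}{5} \approx 2.6$)
$P{\left(C \right)} = - 3 C$
$T{\left(L,S \right)} = 8 + \frac{6 L}{\frac{13}{5} + S}$ ($T{\left(L,S \right)} = 8 - - 3 \frac{L + L}{S + \frac{13}{5}} = 8 - - 3 \frac{2 L}{\frac{13}{5} + S} = 8 - - \frac{6 L}{\frac{13}{5} + S} = 8 + \frac{6 L}{\frac{13}{5} + S}$)
$- 281 T{\left(\frac{6}{-2} - \frac{6}{A{\left(-1 \right)}},G{\left(5,-2 \right)} \right)} = - 281 \frac{2 \left(52 + 15 \left(\frac{6}{-2} - \frac{6}{-1}\right) + 20 \left(-2\right)\right)}{13 + 5 \left(-2\right)} = - 281 \frac{2 \left(52 + 15 \left(6 \left(- \frac{1}{2}\right) - -6\right) - 40\right)}{13 - 10} = - 281 \frac{2 \left(52 + 15 \left(-3 + 6\right) - 40\right)}{3} = - 281 \cdot 2 \cdot \frac{1}{3} \left(52 + 15 \cdot 3 - 40\right) = - 281 \cdot 2 \cdot \frac{1}{3} \left(52 + 45 - 40\right) = - 281 \cdot 2 \cdot \frac{1}{3} \cdot 57 = \left(-281\right) 38 = -10678$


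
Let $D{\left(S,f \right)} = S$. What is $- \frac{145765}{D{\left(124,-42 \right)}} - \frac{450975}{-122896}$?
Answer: $- \frac{4464503635}{3809776} \approx -1171.9$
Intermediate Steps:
$- \frac{145765}{D{\left(124,-42 \right)}} - \frac{450975}{-122896} = - \frac{145765}{124} - \frac{450975}{-122896} = \left(-145765\right) \frac{1}{124} - - \frac{450975}{122896} = - \frac{145765}{124} + \frac{450975}{122896} = - \frac{4464503635}{3809776}$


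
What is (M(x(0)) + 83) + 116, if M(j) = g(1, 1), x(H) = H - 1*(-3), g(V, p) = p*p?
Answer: 200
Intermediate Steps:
g(V, p) = p²
x(H) = 3 + H (x(H) = H + 3 = 3 + H)
M(j) = 1 (M(j) = 1² = 1)
(M(x(0)) + 83) + 116 = (1 + 83) + 116 = 84 + 116 = 200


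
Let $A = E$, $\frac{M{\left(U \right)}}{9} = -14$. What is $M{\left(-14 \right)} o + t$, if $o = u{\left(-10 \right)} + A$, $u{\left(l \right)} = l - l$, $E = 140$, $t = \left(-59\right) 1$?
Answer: $-17699$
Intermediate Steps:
$t = -59$
$M{\left(U \right)} = -126$ ($M{\left(U \right)} = 9 \left(-14\right) = -126$)
$u{\left(l \right)} = 0$
$A = 140$
$o = 140$ ($o = 0 + 140 = 140$)
$M{\left(-14 \right)} o + t = \left(-126\right) 140 - 59 = -17640 - 59 = -17699$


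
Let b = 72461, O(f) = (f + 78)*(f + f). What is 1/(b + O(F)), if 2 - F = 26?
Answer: 1/69869 ≈ 1.4312e-5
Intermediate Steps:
F = -24 (F = 2 - 1*26 = 2 - 26 = -24)
O(f) = 2*f*(78 + f) (O(f) = (78 + f)*(2*f) = 2*f*(78 + f))
1/(b + O(F)) = 1/(72461 + 2*(-24)*(78 - 24)) = 1/(72461 + 2*(-24)*54) = 1/(72461 - 2592) = 1/69869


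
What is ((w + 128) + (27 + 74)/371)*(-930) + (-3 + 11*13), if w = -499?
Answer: 127964140/371 ≈ 3.4492e+5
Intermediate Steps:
((w + 128) + (27 + 74)/371)*(-930) + (-3 + 11*13) = ((-499 + 128) + (27 + 74)/371)*(-930) + (-3 + 11*13) = (-371 + 101*(1/371))*(-930) + (-3 + 143) = (-371 + 101/371)*(-930) + 140 = -137540/371*(-930) + 140 = 127912200/371 + 140 = 127964140/371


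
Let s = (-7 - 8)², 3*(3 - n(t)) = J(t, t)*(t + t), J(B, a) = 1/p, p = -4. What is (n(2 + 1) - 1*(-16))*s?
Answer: 8775/2 ≈ 4387.5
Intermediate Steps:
J(B, a) = -¼ (J(B, a) = 1/(-4) = -¼)
n(t) = 3 + t/6 (n(t) = 3 - (-1)*(t + t)/12 = 3 - (-1)*2*t/12 = 3 - (-1)*t/6 = 3 + t/6)
s = 225 (s = (-15)² = 225)
(n(2 + 1) - 1*(-16))*s = ((3 + (2 + 1)/6) - 1*(-16))*225 = ((3 + (⅙)*3) + 16)*225 = ((3 + ½) + 16)*225 = (7/2 + 16)*225 = (39/2)*225 = 8775/2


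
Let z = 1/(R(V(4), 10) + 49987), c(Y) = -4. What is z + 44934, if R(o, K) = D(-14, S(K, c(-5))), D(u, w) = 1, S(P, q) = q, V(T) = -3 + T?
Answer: 2246160793/49988 ≈ 44934.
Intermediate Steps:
R(o, K) = 1
z = 1/49988 (z = 1/(1 + 49987) = 1/49988 ≈ 2.0005e-5)
z + 44934 = 1/49988 + 44934 = 2246160793/49988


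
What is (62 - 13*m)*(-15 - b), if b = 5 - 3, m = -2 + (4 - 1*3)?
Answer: -1275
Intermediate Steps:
m = -1 (m = -2 + (4 - 3) = -2 + 1 = -1)
b = 2
(62 - 13*m)*(-15 - b) = (62 - 13*(-1))*(-15 - 1*2) = (62 - 1*(-13))*(-15 - 2) = (62 + 13)*(-17) = 75*(-17) = -1275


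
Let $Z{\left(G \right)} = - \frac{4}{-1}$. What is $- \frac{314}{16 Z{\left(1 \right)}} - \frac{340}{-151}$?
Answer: $- \frac{12827}{4832} \approx -2.6546$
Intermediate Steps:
$Z{\left(G \right)} = 4$ ($Z{\left(G \right)} = \left(-4\right) \left(-1\right) = 4$)
$- \frac{314}{16 Z{\left(1 \right)}} - \frac{340}{-151} = - \frac{314}{16 \cdot 4} - \frac{340}{-151} = - \frac{314}{64} - - \frac{340}{151} = \left(-314\right) \frac{1}{64} + \frac{340}{151} = - \frac{157}{32} + \frac{340}{151} = - \frac{12827}{4832}$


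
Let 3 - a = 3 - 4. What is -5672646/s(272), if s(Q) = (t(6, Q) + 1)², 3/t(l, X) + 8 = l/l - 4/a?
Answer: -363049344/25 ≈ -1.4522e+7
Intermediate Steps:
a = 4 (a = 3 - (3 - 4) = 3 - 1*(-1) = 3 + 1 = 4)
t(l, X) = -3/8 (t(l, X) = 3/(-8 + (l/l - 4/4)) = 3/(-8 + (1 - 4*¼)) = 3/(-8 + (1 - 1)) = 3/(-8 + 0) = 3/(-8) = 3*(-⅛) = -3/8)
s(Q) = 25/64 (s(Q) = (-3/8 + 1)² = (5/8)² = 25/64)
-5672646/s(272) = -5672646/25/64 = -5672646*64/25 = -363049344/25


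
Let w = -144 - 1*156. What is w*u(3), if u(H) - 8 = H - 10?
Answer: -300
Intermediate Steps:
u(H) = -2 + H (u(H) = 8 + (H - 10) = 8 + (-10 + H) = -2 + H)
w = -300 (w = -144 - 156 = -300)
w*u(3) = -300*(-2 + 3) = -300*1 = -300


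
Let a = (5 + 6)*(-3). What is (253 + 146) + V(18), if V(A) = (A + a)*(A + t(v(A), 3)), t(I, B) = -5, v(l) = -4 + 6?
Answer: 204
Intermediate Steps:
v(l) = 2
a = -33 (a = 11*(-3) = -33)
V(A) = (-33 + A)*(-5 + A) (V(A) = (A - 33)*(A - 5) = (-33 + A)*(-5 + A))
(253 + 146) + V(18) = (253 + 146) + (165 + 18² - 38*18) = 399 + (165 + 324 - 684) = 399 - 195 = 204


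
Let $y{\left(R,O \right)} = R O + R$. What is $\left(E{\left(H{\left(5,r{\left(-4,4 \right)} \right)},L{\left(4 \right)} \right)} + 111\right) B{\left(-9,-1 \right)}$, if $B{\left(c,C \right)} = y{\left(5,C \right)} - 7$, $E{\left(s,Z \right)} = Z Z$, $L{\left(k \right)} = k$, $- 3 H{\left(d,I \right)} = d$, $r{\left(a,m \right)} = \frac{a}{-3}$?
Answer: $-889$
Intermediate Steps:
$r{\left(a,m \right)} = - \frac{a}{3}$ ($r{\left(a,m \right)} = a \left(- \frac{1}{3}\right) = - \frac{a}{3}$)
$H{\left(d,I \right)} = - \frac{d}{3}$
$E{\left(s,Z \right)} = Z^{2}$
$y{\left(R,O \right)} = R + O R$ ($y{\left(R,O \right)} = O R + R = R + O R$)
$B{\left(c,C \right)} = -2 + 5 C$ ($B{\left(c,C \right)} = 5 \left(1 + C\right) - 7 = \left(5 + 5 C\right) - 7 = -2 + 5 C$)
$\left(E{\left(H{\left(5,r{\left(-4,4 \right)} \right)},L{\left(4 \right)} \right)} + 111\right) B{\left(-9,-1 \right)} = \left(4^{2} + 111\right) \left(-2 + 5 \left(-1\right)\right) = \left(16 + 111\right) \left(-2 - 5\right) = 127 \left(-7\right) = -889$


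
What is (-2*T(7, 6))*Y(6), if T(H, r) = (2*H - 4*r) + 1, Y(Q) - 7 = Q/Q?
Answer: 144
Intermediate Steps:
Y(Q) = 8 (Y(Q) = 7 + Q/Q = 7 + 1 = 8)
T(H, r) = 1 - 4*r + 2*H (T(H, r) = (-4*r + 2*H) + 1 = 1 - 4*r + 2*H)
(-2*T(7, 6))*Y(6) = -2*(1 - 4*6 + 2*7)*8 = -2*(1 - 24 + 14)*8 = -2*(-9)*8 = 18*8 = 144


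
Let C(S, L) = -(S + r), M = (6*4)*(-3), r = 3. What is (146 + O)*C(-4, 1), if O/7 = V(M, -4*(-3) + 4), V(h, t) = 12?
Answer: 230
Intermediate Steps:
M = -72 (M = 24*(-3) = -72)
O = 84 (O = 7*12 = 84)
C(S, L) = -3 - S (C(S, L) = -(S + 3) = -(3 + S) = -3 - S)
(146 + O)*C(-4, 1) = (146 + 84)*(-3 - 1*(-4)) = 230*(-3 + 4) = 230*1 = 230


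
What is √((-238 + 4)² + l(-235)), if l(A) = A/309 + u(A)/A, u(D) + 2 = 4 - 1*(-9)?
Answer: 2*√72180187116585/72615 ≈ 234.00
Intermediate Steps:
u(D) = 11 (u(D) = -2 + (4 - 1*(-9)) = -2 + (4 + 9) = -2 + 13 = 11)
l(A) = 11/A + A/309 (l(A) = A/309 + 11/A = 11/A + A/309)
√((-238 + 4)² + l(-235)) = √((-238 + 4)² + (11/(-235) + (1/309)*(-235))) = √((-234)² + (11*(-1/235) - 235/309)) = √(54756 + (-11/235 - 235/309)) = √(54756 - 58624/72615) = √(3976048316/72615) = 2*√72180187116585/72615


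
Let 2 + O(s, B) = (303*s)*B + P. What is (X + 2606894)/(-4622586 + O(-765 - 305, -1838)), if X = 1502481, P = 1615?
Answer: 4109375/591277007 ≈ 0.0069500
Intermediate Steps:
O(s, B) = 1613 + 303*B*s (O(s, B) = -2 + ((303*s)*B + 1615) = -2 + (303*B*s + 1615) = -2 + (1615 + 303*B*s) = 1613 + 303*B*s)
(X + 2606894)/(-4622586 + O(-765 - 305, -1838)) = (1502481 + 2606894)/(-4622586 + (1613 + 303*(-1838)*(-765 - 305))) = 4109375/(-4622586 + (1613 + 303*(-1838)*(-1070))) = 4109375/(-4622586 + (1613 + 595897980)) = 4109375/(-4622586 + 595899593) = 4109375/591277007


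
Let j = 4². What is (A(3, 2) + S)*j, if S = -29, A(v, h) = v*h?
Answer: -368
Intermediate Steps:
A(v, h) = h*v
j = 16
(A(3, 2) + S)*j = (2*3 - 29)*16 = (6 - 29)*16 = -23*16 = -368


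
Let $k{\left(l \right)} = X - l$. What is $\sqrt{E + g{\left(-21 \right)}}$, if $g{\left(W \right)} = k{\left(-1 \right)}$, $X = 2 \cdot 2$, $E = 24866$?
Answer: $\sqrt{24871} \approx 157.71$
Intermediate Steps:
$X = 4$
$k{\left(l \right)} = 4 - l$
$g{\left(W \right)} = 5$ ($g{\left(W \right)} = 4 - -1 = 4 + 1 = 5$)
$\sqrt{E + g{\left(-21 \right)}} = \sqrt{24866 + 5} = \sqrt{24871}$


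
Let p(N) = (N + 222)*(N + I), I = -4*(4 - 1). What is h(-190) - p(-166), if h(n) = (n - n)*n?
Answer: 9968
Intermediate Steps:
I = -12 (I = -4*3 = -12)
h(n) = 0 (h(n) = 0*n = 0)
p(N) = (-12 + N)*(222 + N) (p(N) = (N + 222)*(N - 12) = (222 + N)*(-12 + N) = (-12 + N)*(222 + N))
h(-190) - p(-166) = 0 - (-2664 + (-166)² + 210*(-166)) = 0 - (-2664 + 27556 - 34860) = 0 - 1*(-9968) = 0 + 9968 = 9968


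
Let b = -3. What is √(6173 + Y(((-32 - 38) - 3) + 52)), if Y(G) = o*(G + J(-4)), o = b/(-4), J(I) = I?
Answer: √24617/2 ≈ 78.449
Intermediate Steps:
o = ¾ (o = -3/(-4) = -3*(-¼) = ¾ ≈ 0.75000)
Y(G) = -3 + 3*G/4 (Y(G) = 3*(G - 4)/4 = 3*(-4 + G)/4 = -3 + 3*G/4)
√(6173 + Y(((-32 - 38) - 3) + 52)) = √(6173 + (-3 + 3*(((-32 - 38) - 3) + 52)/4)) = √(6173 + (-3 + 3*((-70 - 3) + 52)/4)) = √(6173 + (-3 + 3*(-73 + 52)/4)) = √(6173 + (-3 + (¾)*(-21))) = √(6173 + (-3 - 63/4)) = √(6173 - 75/4) = √(24617/4) = √24617/2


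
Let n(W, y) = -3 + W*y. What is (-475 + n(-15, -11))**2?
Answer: 97969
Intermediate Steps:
(-475 + n(-15, -11))**2 = (-475 + (-3 - 15*(-11)))**2 = (-475 + (-3 + 165))**2 = (-475 + 162)**2 = (-313)**2 = 97969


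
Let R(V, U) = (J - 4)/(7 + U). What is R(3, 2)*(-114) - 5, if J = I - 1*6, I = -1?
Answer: 403/3 ≈ 134.33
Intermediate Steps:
J = -7 (J = -1 - 1*6 = -1 - 6 = -7)
R(V, U) = -11/(7 + U) (R(V, U) = (-7 - 4)/(7 + U) = -11/(7 + U))
R(3, 2)*(-114) - 5 = -11/(7 + 2)*(-114) - 5 = -11/9*(-114) - 5 = 418/3 - 5 = 403/3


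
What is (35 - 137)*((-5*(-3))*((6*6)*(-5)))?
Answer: 275400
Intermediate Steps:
(35 - 137)*((-5*(-3))*((6*6)*(-5))) = -1530*36*(-5) = -1530*(-180) = -102*(-2700) = 275400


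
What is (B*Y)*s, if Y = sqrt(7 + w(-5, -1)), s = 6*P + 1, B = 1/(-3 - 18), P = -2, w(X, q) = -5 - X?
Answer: 11*sqrt(7)/21 ≈ 1.3859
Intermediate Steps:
B = -1/21 (B = 1/(-21) = -1/21 ≈ -0.047619)
s = -11 (s = 6*(-2) + 1 = -12 + 1 = -11)
Y = sqrt(7) (Y = sqrt(7 + (-5 - 1*(-5))) = sqrt(7 + (-5 + 5)) = sqrt(7 + 0) = sqrt(7) ≈ 2.6458)
(B*Y)*s = -sqrt(7)/21*(-11) = 11*sqrt(7)/21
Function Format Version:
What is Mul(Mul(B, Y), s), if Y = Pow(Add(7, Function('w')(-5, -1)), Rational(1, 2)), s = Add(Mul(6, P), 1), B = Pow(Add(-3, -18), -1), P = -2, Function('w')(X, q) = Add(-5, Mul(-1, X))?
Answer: Mul(Rational(11, 21), Pow(7, Rational(1, 2))) ≈ 1.3859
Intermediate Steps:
B = Rational(-1, 21) (B = Pow(-21, -1) = Rational(-1, 21) ≈ -0.047619)
s = -11 (s = Add(Mul(6, -2), 1) = Add(-12, 1) = -11)
Y = Pow(7, Rational(1, 2)) (Y = Pow(Add(7, Add(-5, Mul(-1, -5))), Rational(1, 2)) = Pow(Add(7, Add(-5, 5)), Rational(1, 2)) = Pow(Add(7, 0), Rational(1, 2)) = Pow(7, Rational(1, 2)) ≈ 2.6458)
Mul(Mul(B, Y), s) = Mul(Mul(Rational(-1, 21), Pow(7, Rational(1, 2))), -11) = Mul(Rational(11, 21), Pow(7, Rational(1, 2)))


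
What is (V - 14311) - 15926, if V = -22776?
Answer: -53013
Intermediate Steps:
(V - 14311) - 15926 = (-22776 - 14311) - 15926 = -37087 - 15926 = -53013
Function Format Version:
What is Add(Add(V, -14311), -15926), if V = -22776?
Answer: -53013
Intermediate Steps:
Add(Add(V, -14311), -15926) = Add(Add(-22776, -14311), -15926) = Add(-37087, -15926) = -53013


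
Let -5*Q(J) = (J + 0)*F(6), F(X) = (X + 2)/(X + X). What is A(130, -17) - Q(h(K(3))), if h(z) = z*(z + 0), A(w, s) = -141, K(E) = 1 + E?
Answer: -2083/15 ≈ -138.87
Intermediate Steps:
F(X) = (2 + X)/(2*X) (F(X) = (2 + X)/((2*X)) = (2 + X)*(1/(2*X)) = (2 + X)/(2*X))
h(z) = z**2 (h(z) = z*z = z**2)
Q(J) = -2*J/15 (Q(J) = -(J + 0)*(1/2)*(2 + 6)/6/5 = -J*(1/2)*(1/6)*8/5 = -J*2/(5*3) = -2*J/15)
A(130, -17) - Q(h(K(3))) = -141 - (-2)*(1 + 3)**2/15 = -141 - (-2)*4**2/15 = -141 - (-2)*16/15 = -141 - 1*(-32/15) = -141 + 32/15 = -2083/15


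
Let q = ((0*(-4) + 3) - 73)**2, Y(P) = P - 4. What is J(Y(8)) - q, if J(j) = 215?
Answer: -4685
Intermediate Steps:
Y(P) = -4 + P
q = 4900 (q = ((0 + 3) - 73)**2 = (3 - 73)**2 = (-70)**2 = 4900)
J(Y(8)) - q = 215 - 1*4900 = 215 - 4900 = -4685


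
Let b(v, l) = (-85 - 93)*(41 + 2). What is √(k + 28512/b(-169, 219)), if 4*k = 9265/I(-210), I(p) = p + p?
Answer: I*√954876251049/321468 ≈ 3.0397*I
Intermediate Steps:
I(p) = 2*p
b(v, l) = -7654 (b(v, l) = -178*43 = -7654)
k = -1853/336 (k = (9265/((2*(-210))))/4 = (9265/(-420))/4 = (9265*(-1/420))/4 = (¼)*(-1853/84) = -1853/336 ≈ -5.5149)
√(k + 28512/b(-169, 219)) = √(-1853/336 + 28512/(-7654)) = √(-1853/336 + 28512*(-1/7654)) = √(-1853/336 - 14256/3827) = √(-11881447/1285872) = I*√954876251049/321468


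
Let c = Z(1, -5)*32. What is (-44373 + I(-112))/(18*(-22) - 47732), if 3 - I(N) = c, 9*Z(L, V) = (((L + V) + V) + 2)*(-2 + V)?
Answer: 200449/216576 ≈ 0.92554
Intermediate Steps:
Z(L, V) = (-2 + V)*(2 + L + 2*V)/9 (Z(L, V) = ((((L + V) + V) + 2)*(-2 + V))/9 = (((L + 2*V) + 2)*(-2 + V))/9 = ((2 + L + 2*V)*(-2 + V))/9 = ((-2 + V)*(2 + L + 2*V))/9 = (-2 + V)*(2 + L + 2*V)/9)
c = 1568/9 (c = (-4/9 - 2/9*1 - 2/9*(-5) + (2/9)*(-5)**2 + (1/9)*1*(-5))*32 = (-4/9 - 2/9 + 10/9 + (2/9)*25 - 5/9)*32 = (-4/9 - 2/9 + 10/9 + 50/9 - 5/9)*32 = (49/9)*32 = 1568/9 ≈ 174.22)
I(N) = -1541/9 (I(N) = 3 - 1*1568/9 = 3 - 1568/9 = -1541/9)
(-44373 + I(-112))/(18*(-22) - 47732) = (-44373 - 1541/9)/(18*(-22) - 47732) = -400898/(9*(-396 - 47732)) = -400898/9/(-48128) = -400898/9*(-1/48128) = 200449/216576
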